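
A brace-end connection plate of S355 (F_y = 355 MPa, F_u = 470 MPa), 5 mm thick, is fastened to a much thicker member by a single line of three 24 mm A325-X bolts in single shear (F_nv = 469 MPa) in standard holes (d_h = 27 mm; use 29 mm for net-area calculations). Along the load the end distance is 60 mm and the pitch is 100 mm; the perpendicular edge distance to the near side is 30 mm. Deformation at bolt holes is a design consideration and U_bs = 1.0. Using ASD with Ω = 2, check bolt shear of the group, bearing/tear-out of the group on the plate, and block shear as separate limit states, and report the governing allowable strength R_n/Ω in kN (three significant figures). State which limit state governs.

150 kN (block shear governs)

Bolt shear: A_b = π·24²/4 = 452.4 mm²; R_n = 469 × 452.4 × 3 × 1 / 1000 = 636.5 kN → 636.5 / 2 = 318 kN.
Bearing: edge l_c = 46.5, r_n = 131.1 kN; interior l_c = 73, r_n = 135.4 kN; R_n = 131.1 + 2·135.4 = 401.9 kN → 201 kN.
Block shear: A_gv = 1300, A_nv = 937.5, A_nt = 77.5 mm²; R_n = min(0.6F_uA_nv, 0.6F_yA_gv) + U_bs·F_u·A_nt = 300.8 kN → 150 kN.
Block shear governs: 150 kN.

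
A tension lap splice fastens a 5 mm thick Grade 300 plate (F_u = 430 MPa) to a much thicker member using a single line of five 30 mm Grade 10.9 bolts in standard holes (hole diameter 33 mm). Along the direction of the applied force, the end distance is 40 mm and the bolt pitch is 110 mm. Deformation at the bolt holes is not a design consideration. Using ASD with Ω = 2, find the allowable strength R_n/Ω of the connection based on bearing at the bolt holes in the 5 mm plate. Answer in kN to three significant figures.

425 kN

Per bolt r_n = 1.5 l_c t F_u ≤ 3.0 d t F_u; upper limit = 3.0 × 30 × 5 × 430 / 1000 = 193.5 kN.
Edge bolt: l_c = 40 − 33/2 = 23.5 mm → 1.5 × 23.5 × 5 × 430 / 1000 = 75.79 → r_n = 75.79 kN.
Interior bolts: l_c = 110 − 33 = 77 mm → 1.5 × 77 × 5 × 430 / 1000 = 248.3 → r_n = 193.5 kN.
R_n = 1 × 75.79 + 4 × 193.5 = 849.8 kN.
Allowable strength R_n/Ω = 849.8 / 2 = 425 kN.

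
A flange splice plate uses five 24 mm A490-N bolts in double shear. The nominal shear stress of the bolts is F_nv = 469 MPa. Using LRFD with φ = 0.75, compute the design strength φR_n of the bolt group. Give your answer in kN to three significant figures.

A_b = π × 24² / 4 = 452.4 mm².
R_n = F_nv · A_b · n · n_s = 469 × 452.4 × 5 × 2 / 1000 = 2122 kN.
Design strength φR_n = 0.75 × 2122 = 1590 kN.

1590 kN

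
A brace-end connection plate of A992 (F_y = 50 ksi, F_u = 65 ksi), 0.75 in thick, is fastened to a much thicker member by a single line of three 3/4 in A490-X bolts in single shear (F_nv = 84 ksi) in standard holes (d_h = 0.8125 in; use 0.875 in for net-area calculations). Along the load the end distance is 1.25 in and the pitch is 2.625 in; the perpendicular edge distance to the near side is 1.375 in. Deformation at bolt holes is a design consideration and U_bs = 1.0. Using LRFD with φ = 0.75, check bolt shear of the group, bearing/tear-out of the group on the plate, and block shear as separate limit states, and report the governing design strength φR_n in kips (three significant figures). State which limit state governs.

Bolt shear: A_b = π·0.75²/4 = 0.4418 in²; R_n = 84 × 0.4418 × 3 × 1 = 111.3 kips → 0.75 × 111.3 = 83.5 kips.
Bearing: edge l_c = 0.8438, r_n = 49.36 kips; interior l_c = 1.812, r_n = 87.75 kips; R_n = 49.36 + 2·87.75 = 224.9 kips → 169 kips.
Block shear: A_gv = 4.875, A_nv = 3.234, A_nt = 0.7031 in²; R_n = min(0.6F_uA_nv, 0.6F_yA_gv) + U_bs·F_u·A_nt = 171.8 kips → 129 kips.
Bolt shear governs: 83.5 kips.

83.5 kips (bolt shear governs)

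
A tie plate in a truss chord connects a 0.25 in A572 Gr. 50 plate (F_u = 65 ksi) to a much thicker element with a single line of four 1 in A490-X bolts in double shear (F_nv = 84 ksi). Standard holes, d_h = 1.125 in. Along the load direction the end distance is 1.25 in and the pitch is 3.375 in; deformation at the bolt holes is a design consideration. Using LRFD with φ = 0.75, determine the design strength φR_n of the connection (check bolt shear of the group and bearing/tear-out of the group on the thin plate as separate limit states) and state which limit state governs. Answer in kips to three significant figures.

97.8 kips (bearing governs)

Bolt shear: A_b = π·1²/4 = 0.7854 in²; R_n = 84 × 0.7854 × 4 × 2 = 527.8 kips → 0.75 × 527.8 = 396 kips.
Bearing (1.2 l_c t F_u ≤ 2.4 d t F_u): upper limit = 2.4·1·0.25·65 = 39 kips.
  Edge l_c = 1.25 − 1.125/2 = 0.6875 → r_n = 13.41 kips; interior l_c = 3.375 − 1.125 = 2.25 → r_n = 39 kips.
  R_n,bearing = 1·13.41 + 3·39 = 130.4 kips → 0.75 × 130.4 = 97.8 kips.
Bearing governs: 97.8 kips.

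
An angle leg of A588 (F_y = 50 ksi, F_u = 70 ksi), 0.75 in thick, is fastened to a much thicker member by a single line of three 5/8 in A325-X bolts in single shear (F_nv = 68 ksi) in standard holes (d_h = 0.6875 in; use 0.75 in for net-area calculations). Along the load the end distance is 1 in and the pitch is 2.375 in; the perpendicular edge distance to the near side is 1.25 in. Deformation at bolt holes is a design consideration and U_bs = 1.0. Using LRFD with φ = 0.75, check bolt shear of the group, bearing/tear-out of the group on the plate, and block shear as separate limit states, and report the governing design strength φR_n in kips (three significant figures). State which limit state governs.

Bolt shear: A_b = π·0.625²/4 = 0.3068 in²; R_n = 68 × 0.3068 × 3 × 1 = 62.59 kips → 0.75 × 62.59 = 46.9 kips.
Bearing: edge l_c = 0.6562, r_n = 41.34 kips; interior l_c = 1.688, r_n = 78.75 kips; R_n = 41.34 + 2·78.75 = 198.8 kips → 149 kips.
Block shear: A_gv = 4.312, A_nv = 2.906, A_nt = 0.6562 in²; R_n = min(0.6F_uA_nv, 0.6F_yA_gv) + U_bs·F_u·A_nt = 168 kips → 126 kips.
Bolt shear governs: 46.9 kips.

46.9 kips (bolt shear governs)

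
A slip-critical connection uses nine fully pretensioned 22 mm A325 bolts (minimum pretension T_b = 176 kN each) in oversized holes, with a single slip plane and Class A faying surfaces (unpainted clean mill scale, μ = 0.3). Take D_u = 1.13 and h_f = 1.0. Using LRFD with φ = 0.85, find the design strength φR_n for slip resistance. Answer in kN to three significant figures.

R_n = μ · D_u · h_f · T_b · n_s · n_b = 0.3 × 1.13 × 1.0 × 176 × 1 × 9 = 537 kN.
Design strength φR_n = 0.85 × 537 = 456 kN.

456 kN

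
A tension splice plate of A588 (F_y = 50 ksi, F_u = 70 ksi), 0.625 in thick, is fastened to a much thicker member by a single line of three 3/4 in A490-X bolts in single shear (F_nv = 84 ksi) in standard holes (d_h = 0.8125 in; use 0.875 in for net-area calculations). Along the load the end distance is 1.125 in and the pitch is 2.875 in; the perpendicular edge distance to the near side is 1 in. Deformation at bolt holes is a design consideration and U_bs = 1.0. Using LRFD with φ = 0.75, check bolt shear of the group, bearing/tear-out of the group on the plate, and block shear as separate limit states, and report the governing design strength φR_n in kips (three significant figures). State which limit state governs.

Bolt shear: A_b = π·0.75²/4 = 0.4418 in²; R_n = 84 × 0.4418 × 3 × 1 = 111.3 kips → 0.75 × 111.3 = 83.5 kips.
Bearing: edge l_c = 0.7188, r_n = 37.73 kips; interior l_c = 2.062, r_n = 78.75 kips; R_n = 37.73 + 2·78.75 = 195.2 kips → 146 kips.
Block shear: A_gv = 4.297, A_nv = 2.93, A_nt = 0.3516 in²; R_n = min(0.6F_uA_nv, 0.6F_yA_gv) + U_bs·F_u·A_nt = 147.7 kips → 111 kips.
Bolt shear governs: 83.5 kips.

83.5 kips (bolt shear governs)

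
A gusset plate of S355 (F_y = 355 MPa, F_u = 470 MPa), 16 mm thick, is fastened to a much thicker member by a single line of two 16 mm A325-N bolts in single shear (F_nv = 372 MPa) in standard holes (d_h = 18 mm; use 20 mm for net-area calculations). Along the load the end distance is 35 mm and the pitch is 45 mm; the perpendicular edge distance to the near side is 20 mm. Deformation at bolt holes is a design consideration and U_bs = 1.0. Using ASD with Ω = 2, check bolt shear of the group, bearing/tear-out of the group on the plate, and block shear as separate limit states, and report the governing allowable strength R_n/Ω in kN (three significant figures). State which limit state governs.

74.8 kN (bolt shear governs)

Bolt shear: A_b = π·16²/4 = 201.1 mm²; R_n = 372 × 201.1 × 2 × 1 / 1000 = 149.6 kN → 149.6 / 2 = 74.8 kN.
Bearing: edge l_c = 26, r_n = 234.6 kN; interior l_c = 27, r_n = 243.6 kN; R_n = 234.6 + 1·243.6 = 478.3 kN → 239 kN.
Block shear: A_gv = 1280, A_nv = 800, A_nt = 160 mm²; R_n = min(0.6F_uA_nv, 0.6F_yA_gv) + U_bs·F_u·A_nt = 300.8 kN → 150 kN.
Bolt shear governs: 74.8 kN.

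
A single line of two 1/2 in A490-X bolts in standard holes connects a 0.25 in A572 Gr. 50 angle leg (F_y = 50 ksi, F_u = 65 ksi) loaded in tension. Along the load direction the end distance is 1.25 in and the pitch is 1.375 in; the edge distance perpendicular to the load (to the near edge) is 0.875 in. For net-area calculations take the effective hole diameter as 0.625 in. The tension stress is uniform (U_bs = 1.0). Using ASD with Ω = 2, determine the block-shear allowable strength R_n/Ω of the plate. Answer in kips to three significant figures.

12.8 kips

Shear plane L_v = 1.25 + 1·1.375 = 2.625 in; A_gv = 2.625 × 0.25 = 0.6562 in².
A_nv = (2.625 − 1.5·0.625) × 0.25 = 0.4219 in².
A_nt = (0.875 − 0.5·0.625) × 0.25 = 0.1406 in².
0.6 F_u A_nv = 16.45 kips; 0.6 F_y A_gv = 19.69 kips → shear rupture governs the shear term.
R_n = 16.45 + 1.0 × 65 × 0.1406 = 25.59 kips.
Allowable strength R_n/Ω = 25.59 / 2 = 12.8 kips.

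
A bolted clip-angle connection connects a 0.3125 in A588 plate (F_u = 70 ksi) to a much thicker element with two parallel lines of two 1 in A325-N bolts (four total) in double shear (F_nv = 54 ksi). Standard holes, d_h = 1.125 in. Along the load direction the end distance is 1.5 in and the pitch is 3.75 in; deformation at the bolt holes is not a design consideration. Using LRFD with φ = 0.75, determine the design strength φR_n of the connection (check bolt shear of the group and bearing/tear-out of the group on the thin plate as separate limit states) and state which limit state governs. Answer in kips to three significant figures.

Bolt shear: A_b = π·1²/4 = 0.7854 in²; R_n = 54 × 0.7854 × 4 × 2 = 339.3 kips → 0.75 × 339.3 = 254 kips.
Bearing (1.5 l_c t F_u ≤ 3.0 d t F_u): upper limit = 3.0·1·0.3125·70 = 65.62 kips.
  Edge l_c = 1.5 − 1.125/2 = 0.9375 → r_n = 30.76 kips; interior l_c = 3.75 − 1.125 = 2.625 → r_n = 65.62 kips.
  R_n,bearing = 2·30.76 + 2·65.62 = 192.8 kips → 0.75 × 192.8 = 145 kips.
Bearing governs: 145 kips.

145 kips (bearing governs)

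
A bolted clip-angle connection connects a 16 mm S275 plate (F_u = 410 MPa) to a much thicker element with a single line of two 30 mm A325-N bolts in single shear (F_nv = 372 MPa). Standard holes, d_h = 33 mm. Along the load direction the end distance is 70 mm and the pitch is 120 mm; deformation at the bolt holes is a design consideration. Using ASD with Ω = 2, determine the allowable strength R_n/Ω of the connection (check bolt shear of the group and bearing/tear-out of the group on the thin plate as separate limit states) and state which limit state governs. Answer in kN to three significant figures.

Bolt shear: A_b = π·30²/4 = 706.9 mm²; R_n = 372 × 706.9 × 2 × 1 / 1000 = 525.9 kN → 525.9 / 2 = 263 kN.
Bearing (1.2 l_c t F_u ≤ 2.4 d t F_u): upper limit = 2.4·30·16·410 / 1000 = 472.3 kN.
  Edge l_c = 70 − 33/2 = 53.5 → r_n = 421.2 kN; interior l_c = 120 − 33 = 87 → r_n = 472.3 kN.
  R_n,bearing = 1·421.2 + 1·472.3 = 893.5 kN → 893.5 / 2 = 447 kN.
Bolt shear governs: 263 kN.

263 kN (bolt shear governs)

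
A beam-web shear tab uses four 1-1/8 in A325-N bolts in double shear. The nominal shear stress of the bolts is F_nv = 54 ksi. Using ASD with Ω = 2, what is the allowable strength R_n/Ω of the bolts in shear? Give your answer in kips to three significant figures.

A_b = π × 1.125² / 4 = 0.994 in².
R_n = F_nv · A_b · n · n_s = 54 × 0.994 × 4 × 2 = 429.4 kips.
Allowable strength R_n/Ω = 429.4 / 2 = 215 kips.

215 kips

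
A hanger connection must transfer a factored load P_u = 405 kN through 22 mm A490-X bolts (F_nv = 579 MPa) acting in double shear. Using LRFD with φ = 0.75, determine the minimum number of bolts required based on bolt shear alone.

2 bolts

A_b = π·22²/4 = 380.1 mm².
Per-bolt design strength φR_n = 0.75 × 579 × 380.1 × 2 / 1000 = 330.1 kN.
n ≥ 405 / 330.1 = 1.227 → use 2 bolts.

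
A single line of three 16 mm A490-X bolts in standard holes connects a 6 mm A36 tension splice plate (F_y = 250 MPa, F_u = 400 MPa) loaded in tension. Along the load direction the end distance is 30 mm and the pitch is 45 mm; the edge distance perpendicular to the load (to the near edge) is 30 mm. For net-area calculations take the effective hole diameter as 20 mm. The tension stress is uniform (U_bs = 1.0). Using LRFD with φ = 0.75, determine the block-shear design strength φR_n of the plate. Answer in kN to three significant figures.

112 kN

Shear plane L_v = 30 + 2·45 = 120 mm; A_gv = 120 × 6 = 720 mm².
A_nv = (120 − 2.5·20) × 6 = 420 mm².
A_nt = (30 − 0.5·20) × 6 = 120 mm².
0.6 F_u A_nv = 100.8 kN; 0.6 F_y A_gv = 108 kN → shear rupture governs the shear term.
R_n = 100.8 + 1.0 × 400 × 120 / 1000 = 148.8 kN.
Design strength φR_n = 0.75 × 148.8 = 112 kN.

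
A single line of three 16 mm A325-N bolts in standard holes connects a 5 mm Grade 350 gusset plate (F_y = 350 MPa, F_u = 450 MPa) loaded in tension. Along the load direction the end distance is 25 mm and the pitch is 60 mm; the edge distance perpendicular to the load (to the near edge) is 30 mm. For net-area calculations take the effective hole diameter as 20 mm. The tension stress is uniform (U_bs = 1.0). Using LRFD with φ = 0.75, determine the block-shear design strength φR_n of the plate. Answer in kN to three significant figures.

130 kN

Shear plane L_v = 25 + 2·60 = 145 mm; A_gv = 145 × 5 = 725 mm².
A_nv = (145 − 2.5·20) × 5 = 475 mm².
A_nt = (30 − 0.5·20) × 5 = 100 mm².
0.6 F_u A_nv = 128.2 kN; 0.6 F_y A_gv = 152.2 kN → shear rupture governs the shear term.
R_n = 128.2 + 1.0 × 450 × 100 / 1000 = 173.2 kN.
Design strength φR_n = 0.75 × 173.2 = 130 kN.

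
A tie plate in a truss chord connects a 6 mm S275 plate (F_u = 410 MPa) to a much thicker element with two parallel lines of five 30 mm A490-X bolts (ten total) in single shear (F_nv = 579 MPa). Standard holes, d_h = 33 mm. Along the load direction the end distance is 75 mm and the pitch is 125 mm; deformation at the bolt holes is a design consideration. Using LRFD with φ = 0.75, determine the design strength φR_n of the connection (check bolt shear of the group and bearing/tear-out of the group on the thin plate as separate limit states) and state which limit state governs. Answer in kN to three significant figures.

Bolt shear: A_b = π·30²/4 = 706.9 mm²; R_n = 579 × 706.9 × 10 × 1 / 1000 = 4093 kN → 0.75 × 4093 = 3070 kN.
Bearing (1.2 l_c t F_u ≤ 2.4 d t F_u): upper limit = 2.4·30·6·410 / 1000 = 177.1 kN.
  Edge l_c = 75 − 33/2 = 58.5 → r_n = 172.7 kN; interior l_c = 125 − 33 = 92 → r_n = 177.1 kN.
  R_n,bearing = 2·172.7 + 8·177.1 = 1762 kN → 0.75 × 1762 = 1320 kN.
Bearing governs: 1320 kN.

1320 kN (bearing governs)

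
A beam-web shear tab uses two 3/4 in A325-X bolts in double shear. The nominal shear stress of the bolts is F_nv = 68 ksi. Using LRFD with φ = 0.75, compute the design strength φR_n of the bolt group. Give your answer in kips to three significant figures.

A_b = π × 0.75² / 4 = 0.4418 in².
R_n = F_nv · A_b · n · n_s = 68 × 0.4418 × 2 × 2 = 120.2 kips.
Design strength φR_n = 0.75 × 120.2 = 90.1 kips.

90.1 kips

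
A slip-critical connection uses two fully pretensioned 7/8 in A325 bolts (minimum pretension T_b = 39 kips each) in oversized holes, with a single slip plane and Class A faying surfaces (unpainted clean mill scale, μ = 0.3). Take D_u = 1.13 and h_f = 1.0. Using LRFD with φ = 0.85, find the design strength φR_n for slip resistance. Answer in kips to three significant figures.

R_n = μ · D_u · h_f · T_b · n_s · n_b = 0.3 × 1.13 × 1.0 × 39 × 1 × 2 = 26.44 kips.
Design strength φR_n = 0.85 × 26.44 = 22.5 kips.

22.5 kips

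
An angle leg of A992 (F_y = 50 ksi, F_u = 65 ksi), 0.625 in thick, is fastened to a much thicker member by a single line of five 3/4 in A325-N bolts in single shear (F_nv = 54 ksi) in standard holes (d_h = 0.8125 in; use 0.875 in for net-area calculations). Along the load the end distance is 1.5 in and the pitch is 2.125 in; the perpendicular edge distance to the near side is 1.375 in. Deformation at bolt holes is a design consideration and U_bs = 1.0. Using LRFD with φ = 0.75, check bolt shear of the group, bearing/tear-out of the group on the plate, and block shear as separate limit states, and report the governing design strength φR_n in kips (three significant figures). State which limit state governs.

Bolt shear: A_b = π·0.75²/4 = 0.4418 in²; R_n = 54 × 0.4418 × 5 × 1 = 119.3 kips → 0.75 × 119.3 = 89.5 kips.
Bearing: edge l_c = 1.094, r_n = 53.32 kips; interior l_c = 1.312, r_n = 63.98 kips; R_n = 53.32 + 4·63.98 = 309.3 kips → 232 kips.
Block shear: A_gv = 6.25, A_nv = 3.789, A_nt = 0.5859 in²; R_n = min(0.6F_uA_nv, 0.6F_yA_gv) + U_bs·F_u·A_nt = 185.9 kips → 139 kips.
Bolt shear governs: 89.5 kips.

89.5 kips (bolt shear governs)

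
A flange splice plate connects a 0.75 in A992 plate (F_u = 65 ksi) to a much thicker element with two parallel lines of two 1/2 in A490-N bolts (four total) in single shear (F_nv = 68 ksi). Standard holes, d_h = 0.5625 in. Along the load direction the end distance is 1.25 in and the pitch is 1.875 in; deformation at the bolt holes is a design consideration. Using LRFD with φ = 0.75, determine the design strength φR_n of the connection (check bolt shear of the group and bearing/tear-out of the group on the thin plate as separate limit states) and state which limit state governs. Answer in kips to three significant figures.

Bolt shear: A_b = π·0.5²/4 = 0.1963 in²; R_n = 68 × 0.1963 × 4 × 1 = 53.41 kips → 0.75 × 53.41 = 40.1 kips.
Bearing (1.2 l_c t F_u ≤ 2.4 d t F_u): upper limit = 2.4·0.5·0.75·65 = 58.5 kips.
  Edge l_c = 1.25 − 0.5625/2 = 0.9688 → r_n = 56.67 kips; interior l_c = 1.875 − 0.5625 = 1.312 → r_n = 58.5 kips.
  R_n,bearing = 2·56.67 + 2·58.5 = 230.3 kips → 0.75 × 230.3 = 173 kips.
Bolt shear governs: 40.1 kips.

40.1 kips (bolt shear governs)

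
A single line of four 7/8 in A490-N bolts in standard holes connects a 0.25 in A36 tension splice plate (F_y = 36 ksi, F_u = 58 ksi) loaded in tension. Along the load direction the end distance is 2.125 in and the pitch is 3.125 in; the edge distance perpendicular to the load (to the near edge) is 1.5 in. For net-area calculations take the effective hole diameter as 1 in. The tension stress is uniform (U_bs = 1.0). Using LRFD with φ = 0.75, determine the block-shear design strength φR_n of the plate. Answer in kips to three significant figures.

Shear plane L_v = 2.125 + 3·3.125 = 11.5 in; A_gv = 11.5 × 0.25 = 2.875 in².
A_nv = (11.5 − 3.5·1) × 0.25 = 2 in².
A_nt = (1.5 − 0.5·1) × 0.25 = 0.25 in².
0.6 F_u A_nv = 69.6 kips; 0.6 F_y A_gv = 62.1 kips → shear yielding governs the shear term.
R_n = 62.1 + 1.0 × 58 × 0.25 = 76.6 kips.
Design strength φR_n = 0.75 × 76.6 = 57.4 kips.

57.4 kips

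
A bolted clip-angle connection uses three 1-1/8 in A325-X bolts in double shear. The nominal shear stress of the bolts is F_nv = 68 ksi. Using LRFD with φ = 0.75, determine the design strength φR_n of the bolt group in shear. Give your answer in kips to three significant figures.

304 kips

A_b = π × 1.125² / 4 = 0.994 in².
R_n = F_nv · A_b · n · n_s = 68 × 0.994 × 3 × 2 = 405.6 kips.
Design strength φR_n = 0.75 × 405.6 = 304 kips.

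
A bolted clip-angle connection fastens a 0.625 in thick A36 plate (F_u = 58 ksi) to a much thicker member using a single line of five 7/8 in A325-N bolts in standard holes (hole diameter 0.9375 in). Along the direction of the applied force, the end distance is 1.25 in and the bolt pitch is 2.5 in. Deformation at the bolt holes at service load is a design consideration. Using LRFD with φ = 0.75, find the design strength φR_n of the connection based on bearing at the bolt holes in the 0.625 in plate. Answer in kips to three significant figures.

229 kips

Per bolt r_n = 1.2 l_c t F_u ≤ 2.4 d t F_u; upper limit = 2.4 × 0.875 × 0.625 × 58 = 76.12 kips.
Edge bolt: l_c = 1.25 − 0.9375/2 = 0.7812 in → 1.2 × 0.7812 × 0.625 × 58 = 33.98 → r_n = 33.98 kips.
Interior bolts: l_c = 2.5 − 0.9375 = 1.562 in → 1.2 × 1.562 × 0.625 × 58 = 67.97 → r_n = 67.97 kips.
R_n = 1 × 33.98 + 4 × 67.97 = 305.9 kips.
Design strength φR_n = 0.75 × 305.9 = 229 kips.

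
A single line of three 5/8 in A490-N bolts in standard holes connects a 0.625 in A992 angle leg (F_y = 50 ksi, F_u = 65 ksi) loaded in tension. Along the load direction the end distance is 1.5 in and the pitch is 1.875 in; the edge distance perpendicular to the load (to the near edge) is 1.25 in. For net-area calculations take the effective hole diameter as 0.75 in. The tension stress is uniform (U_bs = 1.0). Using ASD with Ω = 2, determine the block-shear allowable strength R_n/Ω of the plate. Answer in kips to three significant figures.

58.9 kips

Shear plane L_v = 1.5 + 2·1.875 = 5.25 in; A_gv = 5.25 × 0.625 = 3.281 in².
A_nv = (5.25 − 2.5·0.75) × 0.625 = 2.109 in².
A_nt = (1.25 − 0.5·0.75) × 0.625 = 0.5469 in².
0.6 F_u A_nv = 82.27 kips; 0.6 F_y A_gv = 98.44 kips → shear rupture governs the shear term.
R_n = 82.27 + 1.0 × 65 × 0.5469 = 117.8 kips.
Allowable strength R_n/Ω = 117.8 / 2 = 58.9 kips.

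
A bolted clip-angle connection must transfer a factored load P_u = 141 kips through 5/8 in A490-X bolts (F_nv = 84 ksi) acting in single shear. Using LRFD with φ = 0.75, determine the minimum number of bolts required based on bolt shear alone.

A_b = π·0.625²/4 = 0.3068 in².
Per-bolt design strength φR_n = 0.75 × 84 × 0.3068 × 1 = 19.33 kips.
n ≥ 141 / 19.33 = 7.295 → use 8 bolts.

8 bolts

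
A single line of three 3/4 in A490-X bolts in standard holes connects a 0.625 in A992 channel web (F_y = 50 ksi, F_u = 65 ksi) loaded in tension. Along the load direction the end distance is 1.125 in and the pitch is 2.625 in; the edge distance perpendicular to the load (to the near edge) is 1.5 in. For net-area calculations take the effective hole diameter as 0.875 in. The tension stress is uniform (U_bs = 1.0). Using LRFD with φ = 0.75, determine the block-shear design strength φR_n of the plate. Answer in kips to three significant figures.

Shear plane L_v = 1.125 + 2·2.625 = 6.375 in; A_gv = 6.375 × 0.625 = 3.984 in².
A_nv = (6.375 − 2.5·0.875) × 0.625 = 2.617 in².
A_nt = (1.5 − 0.5·0.875) × 0.625 = 0.6641 in².
0.6 F_u A_nv = 102.1 kips; 0.6 F_y A_gv = 119.5 kips → shear rupture governs the shear term.
R_n = 102.1 + 1.0 × 65 × 0.6641 = 145.2 kips.
Design strength φR_n = 0.75 × 145.2 = 109 kips.

109 kips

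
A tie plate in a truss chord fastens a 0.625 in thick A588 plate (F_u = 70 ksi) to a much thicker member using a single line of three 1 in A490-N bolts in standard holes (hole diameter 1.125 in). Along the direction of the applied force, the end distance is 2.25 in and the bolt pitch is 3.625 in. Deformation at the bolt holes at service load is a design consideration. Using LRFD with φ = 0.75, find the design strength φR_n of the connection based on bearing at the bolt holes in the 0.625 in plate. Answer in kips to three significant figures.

224 kips

Per bolt r_n = 1.2 l_c t F_u ≤ 2.4 d t F_u; upper limit = 2.4 × 1 × 0.625 × 70 = 105 kips.
Edge bolt: l_c = 2.25 − 1.125/2 = 1.688 in → 1.2 × 1.688 × 0.625 × 70 = 88.59 → r_n = 88.59 kips.
Interior bolts: l_c = 3.625 − 1.125 = 2.5 in → 1.2 × 2.5 × 0.625 × 70 = 131.2 → r_n = 105 kips.
R_n = 1 × 88.59 + 2 × 105 = 298.6 kips.
Design strength φR_n = 0.75 × 298.6 = 224 kips.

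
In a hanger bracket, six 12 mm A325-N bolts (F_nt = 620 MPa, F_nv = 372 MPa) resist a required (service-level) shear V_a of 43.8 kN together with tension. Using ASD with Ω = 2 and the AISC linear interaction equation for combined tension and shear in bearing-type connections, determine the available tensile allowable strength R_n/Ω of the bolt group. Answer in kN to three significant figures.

A_b = π·12²/4 = 113.1 mm²; f_rv = 43.8 × 1000 / (6 × 113.1) = 64.55 MPa.
F'_nt = 1.3 F_nt − (Ω F_nt / F_nv) f_rv = 1.3·620 − (2·620/372)·64.55 = 590.8 MPa, capped at F_nt → F'_nt = 590.8 MPa.
R_n = F'_nt · A_b · n = 590.8 × 113.1 × 6 / 1000 = 400.9 kN.
Allowable strength R_n/Ω = 400.9 / 2 = 200 kN.

200 kN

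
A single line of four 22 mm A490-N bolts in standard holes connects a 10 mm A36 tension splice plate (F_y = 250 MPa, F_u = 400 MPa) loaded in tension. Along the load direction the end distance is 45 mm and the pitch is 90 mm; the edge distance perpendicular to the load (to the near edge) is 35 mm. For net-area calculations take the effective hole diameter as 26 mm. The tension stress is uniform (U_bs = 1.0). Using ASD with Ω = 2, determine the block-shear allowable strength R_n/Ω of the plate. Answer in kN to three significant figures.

Shear plane L_v = 45 + 3·90 = 315 mm; A_gv = 315 × 10 = 3150 mm².
A_nv = (315 − 3.5·26) × 10 = 2240 mm².
A_nt = (35 − 0.5·26) × 10 = 220 mm².
0.6 F_u A_nv = 537.6 kN; 0.6 F_y A_gv = 472.5 kN → shear yielding governs the shear term.
R_n = 472.5 + 1.0 × 400 × 220 / 1000 = 560.5 kN.
Allowable strength R_n/Ω = 560.5 / 2 = 280 kN.

280 kN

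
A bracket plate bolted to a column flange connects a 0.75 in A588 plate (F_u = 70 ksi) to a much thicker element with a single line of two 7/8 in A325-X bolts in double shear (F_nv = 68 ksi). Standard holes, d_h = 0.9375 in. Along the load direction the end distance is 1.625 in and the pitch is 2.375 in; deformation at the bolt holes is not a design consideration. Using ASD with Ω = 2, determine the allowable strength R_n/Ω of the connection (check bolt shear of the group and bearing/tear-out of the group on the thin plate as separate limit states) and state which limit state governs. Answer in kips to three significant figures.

81.8 kips (bolt shear governs)

Bolt shear: A_b = π·0.875²/4 = 0.6013 in²; R_n = 68 × 0.6013 × 2 × 2 = 163.6 kips → 163.6 / 2 = 81.8 kips.
Bearing (1.5 l_c t F_u ≤ 3.0 d t F_u): upper limit = 3.0·0.875·0.75·70 = 137.8 kips.
  Edge l_c = 1.625 − 0.9375/2 = 1.156 → r_n = 91.05 kips; interior l_c = 2.375 − 0.9375 = 1.438 → r_n = 113.2 kips.
  R_n,bearing = 1·91.05 + 1·113.2 = 204.3 kips → 204.3 / 2 = 102 kips.
Bolt shear governs: 81.8 kips.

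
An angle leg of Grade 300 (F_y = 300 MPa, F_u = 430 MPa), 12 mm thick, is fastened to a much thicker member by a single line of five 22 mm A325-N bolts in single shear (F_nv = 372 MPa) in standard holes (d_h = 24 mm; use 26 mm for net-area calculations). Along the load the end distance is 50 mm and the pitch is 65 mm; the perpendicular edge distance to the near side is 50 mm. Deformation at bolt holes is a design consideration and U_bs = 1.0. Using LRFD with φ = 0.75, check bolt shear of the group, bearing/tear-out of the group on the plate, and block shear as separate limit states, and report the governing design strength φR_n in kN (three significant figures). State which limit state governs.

530 kN (bolt shear governs)

Bolt shear: A_b = π·22²/4 = 380.1 mm²; R_n = 372 × 380.1 × 5 × 1 / 1000 = 707 kN → 0.75 × 707 = 530 kN.
Bearing: edge l_c = 38, r_n = 235.3 kN; interior l_c = 41, r_n = 253.9 kN; R_n = 235.3 + 4·253.9 = 1251 kN → 938 kN.
Block shear: A_gv = 3720, A_nv = 2316, A_nt = 444 mm²; R_n = min(0.6F_uA_nv, 0.6F_yA_gv) + U_bs·F_u·A_nt = 788.4 kN → 591 kN.
Bolt shear governs: 530 kN.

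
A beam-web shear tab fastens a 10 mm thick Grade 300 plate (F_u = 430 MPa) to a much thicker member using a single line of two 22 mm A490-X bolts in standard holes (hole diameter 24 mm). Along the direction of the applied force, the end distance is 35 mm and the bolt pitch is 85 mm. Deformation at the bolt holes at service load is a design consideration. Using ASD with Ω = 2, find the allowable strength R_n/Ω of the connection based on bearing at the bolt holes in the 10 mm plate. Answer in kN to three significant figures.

173 kN

Per bolt r_n = 1.2 l_c t F_u ≤ 2.4 d t F_u; upper limit = 2.4 × 22 × 10 × 430 / 1000 = 227 kN.
Edge bolt: l_c = 35 − 24/2 = 23 mm → 1.2 × 23 × 10 × 430 / 1000 = 118.7 → r_n = 118.7 kN.
Interior bolts: l_c = 85 − 24 = 61 mm → 1.2 × 61 × 10 × 430 / 1000 = 314.8 → r_n = 227 kN.
R_n = 1 × 118.7 + 1 × 227 = 345.7 kN.
Allowable strength R_n/Ω = 345.7 / 2 = 173 kN.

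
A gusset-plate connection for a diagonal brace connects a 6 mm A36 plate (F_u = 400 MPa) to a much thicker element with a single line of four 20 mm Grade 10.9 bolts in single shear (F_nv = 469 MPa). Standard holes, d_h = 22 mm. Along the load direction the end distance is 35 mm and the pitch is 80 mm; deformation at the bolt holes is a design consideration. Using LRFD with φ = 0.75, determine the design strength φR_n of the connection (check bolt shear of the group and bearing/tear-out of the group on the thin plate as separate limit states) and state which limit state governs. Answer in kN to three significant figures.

311 kN (bearing governs)

Bolt shear: A_b = π·20²/4 = 314.2 mm²; R_n = 469 × 314.2 × 4 × 1 / 1000 = 589.4 kN → 0.75 × 589.4 = 442 kN.
Bearing (1.2 l_c t F_u ≤ 2.4 d t F_u): upper limit = 2.4·20·6·400 / 1000 = 115.2 kN.
  Edge l_c = 35 − 22/2 = 24 → r_n = 69.12 kN; interior l_c = 80 − 22 = 58 → r_n = 115.2 kN.
  R_n,bearing = 1·69.12 + 3·115.2 = 414.7 kN → 0.75 × 414.7 = 311 kN.
Bearing governs: 311 kN.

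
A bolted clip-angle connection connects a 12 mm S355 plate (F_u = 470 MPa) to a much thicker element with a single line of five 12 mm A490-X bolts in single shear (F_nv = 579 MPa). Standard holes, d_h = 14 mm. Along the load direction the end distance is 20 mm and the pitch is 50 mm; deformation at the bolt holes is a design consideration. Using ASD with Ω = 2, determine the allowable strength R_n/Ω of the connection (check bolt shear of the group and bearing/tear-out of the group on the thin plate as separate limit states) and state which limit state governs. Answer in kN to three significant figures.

Bolt shear: A_b = π·12²/4 = 113.1 mm²; R_n = 579 × 113.1 × 5 × 1 / 1000 = 327.4 kN → 327.4 / 2 = 164 kN.
Bearing (1.2 l_c t F_u ≤ 2.4 d t F_u): upper limit = 2.4·12·12·470 / 1000 = 162.4 kN.
  Edge l_c = 20 − 14/2 = 13 → r_n = 87.98 kN; interior l_c = 50 − 14 = 36 → r_n = 162.4 kN.
  R_n,bearing = 1·87.98 + 4·162.4 = 737.7 kN → 737.7 / 2 = 369 kN.
Bolt shear governs: 164 kN.

164 kN (bolt shear governs)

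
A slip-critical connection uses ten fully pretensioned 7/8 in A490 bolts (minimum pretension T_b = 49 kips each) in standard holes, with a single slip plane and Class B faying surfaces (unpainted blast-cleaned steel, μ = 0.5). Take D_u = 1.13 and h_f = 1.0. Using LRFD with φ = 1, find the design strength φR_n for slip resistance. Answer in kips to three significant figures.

R_n = μ · D_u · h_f · T_b · n_s · n_b = 0.5 × 1.13 × 1.0 × 49 × 1 × 10 = 276.8 kips.
Design strength φR_n = 1 × 276.8 = 277 kips.

277 kips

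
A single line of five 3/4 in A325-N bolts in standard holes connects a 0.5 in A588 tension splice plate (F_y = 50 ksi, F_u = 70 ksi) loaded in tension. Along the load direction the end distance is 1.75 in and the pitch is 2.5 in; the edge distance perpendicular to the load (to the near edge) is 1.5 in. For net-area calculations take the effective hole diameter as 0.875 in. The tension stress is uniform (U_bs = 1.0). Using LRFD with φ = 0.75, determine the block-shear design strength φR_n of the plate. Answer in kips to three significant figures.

151 kips

Shear plane L_v = 1.75 + 4·2.5 = 11.75 in; A_gv = 11.75 × 0.5 = 5.875 in².
A_nv = (11.75 − 4.5·0.875) × 0.5 = 3.906 in².
A_nt = (1.5 − 0.5·0.875) × 0.5 = 0.5312 in².
0.6 F_u A_nv = 164.1 kips; 0.6 F_y A_gv = 176.2 kips → shear rupture governs the shear term.
R_n = 164.1 + 1.0 × 70 × 0.5312 = 201.2 kips.
Design strength φR_n = 0.75 × 201.2 = 151 kips.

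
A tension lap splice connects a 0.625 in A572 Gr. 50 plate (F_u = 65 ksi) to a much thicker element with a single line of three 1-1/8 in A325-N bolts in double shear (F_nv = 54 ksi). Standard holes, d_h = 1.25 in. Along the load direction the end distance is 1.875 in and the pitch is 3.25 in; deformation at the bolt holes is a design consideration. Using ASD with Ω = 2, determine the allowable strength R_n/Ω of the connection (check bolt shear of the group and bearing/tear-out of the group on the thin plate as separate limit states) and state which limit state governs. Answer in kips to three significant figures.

Bolt shear: A_b = π·1.125²/4 = 0.994 in²; R_n = 54 × 0.994 × 3 × 2 = 322.1 kips → 322.1 / 2 = 161 kips.
Bearing (1.2 l_c t F_u ≤ 2.4 d t F_u): upper limit = 2.4·1.125·0.625·65 = 109.7 kips.
  Edge l_c = 1.875 − 1.25/2 = 1.25 → r_n = 60.94 kips; interior l_c = 3.25 − 1.25 = 2 → r_n = 97.5 kips.
  R_n,bearing = 1·60.94 + 2·97.5 = 255.9 kips → 255.9 / 2 = 128 kips.
Bearing governs: 128 kips.

128 kips (bearing governs)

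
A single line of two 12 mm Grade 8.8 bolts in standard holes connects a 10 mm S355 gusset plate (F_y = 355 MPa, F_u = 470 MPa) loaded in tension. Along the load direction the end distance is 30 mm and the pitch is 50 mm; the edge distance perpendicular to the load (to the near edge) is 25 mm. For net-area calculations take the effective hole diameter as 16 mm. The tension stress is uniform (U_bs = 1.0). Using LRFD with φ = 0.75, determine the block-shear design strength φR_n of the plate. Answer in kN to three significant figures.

178 kN

Shear plane L_v = 30 + 1·50 = 80 mm; A_gv = 80 × 10 = 800 mm².
A_nv = (80 − 1.5·16) × 10 = 560 mm².
A_nt = (25 − 0.5·16) × 10 = 170 mm².
0.6 F_u A_nv = 157.9 kN; 0.6 F_y A_gv = 170.4 kN → shear rupture governs the shear term.
R_n = 157.9 + 1.0 × 470 × 170 / 1000 = 237.8 kN.
Design strength φR_n = 0.75 × 237.8 = 178 kN.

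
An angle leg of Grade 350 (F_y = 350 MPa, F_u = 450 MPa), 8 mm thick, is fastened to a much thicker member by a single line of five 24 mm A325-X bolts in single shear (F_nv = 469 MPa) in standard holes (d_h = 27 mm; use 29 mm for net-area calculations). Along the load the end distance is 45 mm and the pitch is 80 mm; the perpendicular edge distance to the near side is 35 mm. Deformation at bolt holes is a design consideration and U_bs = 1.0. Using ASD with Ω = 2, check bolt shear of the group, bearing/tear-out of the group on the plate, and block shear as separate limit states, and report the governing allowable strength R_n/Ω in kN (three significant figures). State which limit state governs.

Bolt shear: A_b = π·24²/4 = 452.4 mm²; R_n = 469 × 452.4 × 5 × 1 / 1000 = 1061 kN → 1061 / 2 = 530 kN.
Bearing: edge l_c = 31.5, r_n = 136.1 kN; interior l_c = 53, r_n = 207.4 kN; R_n = 136.1 + 4·207.4 = 965.5 kN → 483 kN.
Block shear: A_gv = 2920, A_nv = 1876, A_nt = 164 mm²; R_n = min(0.6F_uA_nv, 0.6F_yA_gv) + U_bs·F_u·A_nt = 580.3 kN → 290 kN.
Block shear governs: 290 kN.

290 kN (block shear governs)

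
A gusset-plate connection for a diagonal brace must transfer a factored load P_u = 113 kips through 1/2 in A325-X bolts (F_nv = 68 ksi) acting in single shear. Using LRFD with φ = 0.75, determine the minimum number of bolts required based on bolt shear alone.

A_b = π·0.5²/4 = 0.1963 in².
Per-bolt design strength φR_n = 0.75 × 68 × 0.1963 × 1 = 10.01 kips.
n ≥ 113 / 10.01 = 11.28 → use 12 bolts.

12 bolts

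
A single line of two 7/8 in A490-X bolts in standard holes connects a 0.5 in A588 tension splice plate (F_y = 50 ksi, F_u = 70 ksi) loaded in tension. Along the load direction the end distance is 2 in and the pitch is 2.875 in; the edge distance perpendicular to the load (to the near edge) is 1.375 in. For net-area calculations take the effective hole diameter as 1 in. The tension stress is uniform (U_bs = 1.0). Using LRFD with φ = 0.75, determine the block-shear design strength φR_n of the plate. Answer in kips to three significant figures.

Shear plane L_v = 2 + 1·2.875 = 4.875 in; A_gv = 4.875 × 0.5 = 2.438 in².
A_nv = (4.875 − 1.5·1) × 0.5 = 1.688 in².
A_nt = (1.375 − 0.5·1) × 0.5 = 0.4375 in².
0.6 F_u A_nv = 70.88 kips; 0.6 F_y A_gv = 73.12 kips → shear rupture governs the shear term.
R_n = 70.88 + 1.0 × 70 × 0.4375 = 101.5 kips.
Design strength φR_n = 0.75 × 101.5 = 76.1 kips.

76.1 kips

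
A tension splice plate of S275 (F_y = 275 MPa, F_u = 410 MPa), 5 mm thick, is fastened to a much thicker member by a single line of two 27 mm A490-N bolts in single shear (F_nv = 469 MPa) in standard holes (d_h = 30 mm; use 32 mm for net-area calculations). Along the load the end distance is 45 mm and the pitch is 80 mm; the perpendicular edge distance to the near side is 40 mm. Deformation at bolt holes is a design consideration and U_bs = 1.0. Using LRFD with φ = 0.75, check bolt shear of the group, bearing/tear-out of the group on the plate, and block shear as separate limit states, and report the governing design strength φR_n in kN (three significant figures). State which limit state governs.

Bolt shear: A_b = π·27²/4 = 572.6 mm²; R_n = 469 × 572.6 × 2 × 1 / 1000 = 537.1 kN → 0.75 × 537.1 = 403 kN.
Bearing: edge l_c = 30, r_n = 73.8 kN; interior l_c = 50, r_n = 123 kN; R_n = 73.8 + 1·123 = 196.8 kN → 148 kN.
Block shear: A_gv = 625, A_nv = 385, A_nt = 120 mm²; R_n = min(0.6F_uA_nv, 0.6F_yA_gv) + U_bs·F_u·A_nt = 143.9 kN → 108 kN.
Block shear governs: 108 kN.

108 kN (block shear governs)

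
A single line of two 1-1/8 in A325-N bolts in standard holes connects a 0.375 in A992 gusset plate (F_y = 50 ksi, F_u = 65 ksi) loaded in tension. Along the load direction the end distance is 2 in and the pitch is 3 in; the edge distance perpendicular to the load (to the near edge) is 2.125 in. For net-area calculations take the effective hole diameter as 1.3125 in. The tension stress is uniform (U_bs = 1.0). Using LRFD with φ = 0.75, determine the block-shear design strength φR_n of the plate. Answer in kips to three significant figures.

Shear plane L_v = 2 + 1·3 = 5 in; A_gv = 5 × 0.375 = 1.875 in².
A_nv = (5 − 1.5·1.3125) × 0.375 = 1.137 in².
A_nt = (2.125 − 0.5·1.3125) × 0.375 = 0.5508 in².
0.6 F_u A_nv = 44.33 kips; 0.6 F_y A_gv = 56.25 kips → shear rupture governs the shear term.
R_n = 44.33 + 1.0 × 65 × 0.5508 = 80.13 kips.
Design strength φR_n = 0.75 × 80.13 = 60.1 kips.

60.1 kips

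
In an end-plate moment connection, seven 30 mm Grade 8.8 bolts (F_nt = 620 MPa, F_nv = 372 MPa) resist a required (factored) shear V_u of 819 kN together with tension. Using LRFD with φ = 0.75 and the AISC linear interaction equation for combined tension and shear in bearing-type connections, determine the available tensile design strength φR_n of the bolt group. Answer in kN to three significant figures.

A_b = π·30²/4 = 706.9 mm²; f_rv = 819 × 1000 / (7 × 706.9) = 165.5 MPa.
F'_nt = 1.3 F_nt − (F_nt / φF_nv) f_rv = 1.3·620 − (620/(0.75·372))·165.5 = 438.2 MPa, capped at F_nt → F'_nt = 438.2 MPa.
R_n = F'_nt · A_b · n = 438.2 × 706.9 × 7 / 1000 = 2168 kN.
Design strength φR_n = 0.75 × 2168 = 1630 kN.

1630 kN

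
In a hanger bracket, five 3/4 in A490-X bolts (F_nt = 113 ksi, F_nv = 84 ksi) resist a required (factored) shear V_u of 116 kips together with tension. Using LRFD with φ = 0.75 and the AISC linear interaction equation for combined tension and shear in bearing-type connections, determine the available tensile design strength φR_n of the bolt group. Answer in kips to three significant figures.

A_b = π·0.75²/4 = 0.4418 in²; f_rv = 116 / (5 × 0.4418) = 52.51 ksi.
F'_nt = 1.3 F_nt − (F_nt / φF_nv) f_rv = 1.3·113 − (113/(0.75·84))·52.51 = 52.71 ksi, capped at F_nt → F'_nt = 52.71 ksi.
R_n = F'_nt · A_b · n = 52.71 × 0.4418 × 5 = 116.4 kips.
Design strength φR_n = 0.75 × 116.4 = 87.3 kips.

87.3 kips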